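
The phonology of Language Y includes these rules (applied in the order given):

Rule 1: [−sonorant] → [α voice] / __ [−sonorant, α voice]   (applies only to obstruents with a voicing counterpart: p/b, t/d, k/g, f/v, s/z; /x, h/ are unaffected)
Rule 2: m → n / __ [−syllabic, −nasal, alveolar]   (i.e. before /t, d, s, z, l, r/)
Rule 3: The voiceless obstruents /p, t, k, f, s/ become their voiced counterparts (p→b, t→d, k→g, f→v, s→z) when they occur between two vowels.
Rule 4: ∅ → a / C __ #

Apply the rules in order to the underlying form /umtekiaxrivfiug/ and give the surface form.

Rule 1 (regressive voicing assimilation): /v/ precedes the voiceless obstruent /f/, so it devoices to [f] by assimilation. /umtekiaxrivfiug/ → umtekiaxriffiug.
Rule 2 (nasal place assimilation): /m/ precedes the alveolar consonant /t/, so it assimilates in place to [n]. /umtekiaxriffiug/ → untekiaxriffiug.
Rule 3 (intervocalic voicing): /k/ is a voiceless obstruent between vowels /e/ and /i/, so it voices to [g]. /untekiaxriffiug/ → untegiaxriffiug.
Rule 4 (final a-epenthesis): the form ends in the consonant /g/, so [a] is inserted word-finally. /untegiaxriffiug/ → untegiaxriffiuga.

untegiaxriffiuga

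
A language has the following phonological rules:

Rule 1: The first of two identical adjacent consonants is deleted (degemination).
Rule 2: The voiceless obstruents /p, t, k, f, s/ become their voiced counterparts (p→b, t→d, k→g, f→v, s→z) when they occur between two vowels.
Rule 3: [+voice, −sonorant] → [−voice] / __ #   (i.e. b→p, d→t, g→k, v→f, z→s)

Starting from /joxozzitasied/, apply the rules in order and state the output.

Rule 1 (degemination): /zz/ is a geminate; the first /z/ deletes. /joxozzitasied/ → joxozitasied.
Rule 2 (intervocalic voicing): /t/ is a voiceless obstruent between vowels /i/ and /a/, so it voices to [d]. /s/ is a voiceless obstruent between vowels /a/ and /i/, so it voices to [z]. /joxozitasied/ → joxozidazied.
Rule 3 (final devoicing): /d/ is a voiced obstruent in word-final position, so it devoices to [t]. /joxozidazied/ → joxozidaziet.

joxozidaziet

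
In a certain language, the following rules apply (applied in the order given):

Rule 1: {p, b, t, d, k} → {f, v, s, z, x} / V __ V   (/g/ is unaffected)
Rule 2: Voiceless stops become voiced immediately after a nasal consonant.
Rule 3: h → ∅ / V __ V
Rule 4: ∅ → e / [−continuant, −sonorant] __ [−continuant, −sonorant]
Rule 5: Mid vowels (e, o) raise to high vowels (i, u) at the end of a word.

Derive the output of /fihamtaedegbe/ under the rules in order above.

Rule 1 (intervocalic spirantization): /d/ is a stop between vowels /e/ and /e/, so it spirantizes to the fricative [z]. /fihamtaedegbe/ → fihamtaezegbe.
Rule 2 (post-nasal voicing): /t/ is a voiceless stop immediately after the nasal /m/, so it voices to [d]. /fihamtaezegbe/ → fihamdaezegbe.
Rule 3 (intervocalic h-deletion): /h/ occurs between vowels /i/ and /a/, so it deletes. /fihamdaezegbe/ → fiamdaezegbe.
Rule 4 (stop-cluster e-epenthesis): /g/ and /b/ form a stop–stop cluster, so [e] is inserted between them. /fiamdaezegbe/ → fiamdaezegebe.
Rule 5 (final vowel raising): /e/ is a mid vowel in word-final position, so it raises to [i]. /fiamdaezegebe/ → fiamdaezegebi.

fiamdaezegebi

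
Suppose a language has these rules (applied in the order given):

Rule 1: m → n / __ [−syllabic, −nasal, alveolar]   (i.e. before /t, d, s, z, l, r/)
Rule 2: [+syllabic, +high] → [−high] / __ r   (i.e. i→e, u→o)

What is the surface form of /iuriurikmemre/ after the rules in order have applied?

Rule 1 (nasal place assimilation): /m/ precedes the alveolar consonant /r/, so it assimilates in place to [n]. /iuriurikmemre/ → iuriurikmenre.
Rule 2 (pre-rhotic lowering): /u/ is a high vowel immediately before /r/, so it lowers to [o]. /u/ is a high vowel immediately before /r/, so it lowers to [o]. /iuriurikmenre/ → ioriorikmenre.

ioriorikmenre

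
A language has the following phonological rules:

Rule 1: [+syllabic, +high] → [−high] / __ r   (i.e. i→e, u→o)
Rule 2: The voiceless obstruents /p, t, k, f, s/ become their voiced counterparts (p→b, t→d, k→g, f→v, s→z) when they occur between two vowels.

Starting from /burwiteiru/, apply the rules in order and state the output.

borwideeru

Rule 1 (pre-rhotic lowering): /u/ is a high vowel immediately before /r/, so it lowers to [o]. /i/ is a high vowel immediately before /r/, so it lowers to [e]. /burwiteiru/ → borwiteeru.
Rule 2 (intervocalic voicing): /t/ is a voiceless obstruent between vowels /i/ and /e/, so it voices to [d]. /borwiteeru/ → borwideeru.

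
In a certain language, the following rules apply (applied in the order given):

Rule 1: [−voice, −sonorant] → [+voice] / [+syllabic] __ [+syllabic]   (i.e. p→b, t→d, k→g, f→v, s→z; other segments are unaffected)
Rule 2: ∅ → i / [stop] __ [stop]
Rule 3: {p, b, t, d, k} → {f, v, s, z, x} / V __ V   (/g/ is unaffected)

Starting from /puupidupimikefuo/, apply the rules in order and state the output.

Rule 1 (intervocalic voicing): /p/ is a voiceless obstruent between vowels /u/ and /i/, so it voices to [b]. /p/ is a voiceless obstruent between vowels /u/ and /i/, so it voices to [b]. /k/ is a voiceless obstruent between vowels /i/ and /e/, so it voices to [g]. /f/ is a voiceless obstruent between vowels /e/ and /u/, so it voices to [v]. /puupidupimikefuo/ → puubidubimigevuo.
Rule 2 (stop-cluster i-epenthesis): no segment meets the environment; /puubidubimigevuo/ is unchanged.
Rule 3 (intervocalic spirantization): /b/ is a stop between vowels /u/ and /i/, so it spirantizes to the fricative [v]. /d/ is a stop between vowels /i/ and /u/, so it spirantizes to the fricative [z]. /b/ is a stop between vowels /u/ and /i/, so it spirantizes to the fricative [v]. /puubidubimigevuo/ → puuvizuvimigevuo.

puuvizuvimigevuo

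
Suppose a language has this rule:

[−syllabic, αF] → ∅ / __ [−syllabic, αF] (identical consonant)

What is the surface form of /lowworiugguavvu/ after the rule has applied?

loworiuguavu

/ww/ is a geminate; the first /w/ deletes.
/gg/ is a geminate; the first /g/ deletes.
/vv/ is a geminate; the first /v/ deletes.
The other instances of /l/, /w/, /r/, /g/, /v/ do not occur in the required environment and remain unchanged.
Surface form: [loworiuguavu].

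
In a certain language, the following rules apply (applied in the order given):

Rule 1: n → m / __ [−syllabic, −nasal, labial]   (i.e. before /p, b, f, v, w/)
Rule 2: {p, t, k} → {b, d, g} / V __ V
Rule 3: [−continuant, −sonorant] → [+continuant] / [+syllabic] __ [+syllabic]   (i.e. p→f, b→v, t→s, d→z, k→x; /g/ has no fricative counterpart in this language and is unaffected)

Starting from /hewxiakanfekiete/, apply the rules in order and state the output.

hewxiagamfegieze

Rule 1 (nasal place assimilation): /n/ precedes the labial consonant /f/, so it assimilates in place to [m]. /hewxiakanfekiete/ → hewxiakamfekiete.
Rule 2 (intervocalic voicing): /k/ is a voiceless stop between vowels /a/ and /a/, so it voices to [g]. /k/ is a voiceless stop between vowels /e/ and /i/, so it voices to [g]. /t/ is a voiceless stop between vowels /e/ and /e/, so it voices to [d]. /hewxiakamfekiete/ → hewxiagamfegiede.
Rule 3 (intervocalic spirantization): /d/ is a stop between vowels /e/ and /e/, so it spirantizes to the fricative [z]. /hewxiagamfegiede/ → hewxiagamfegieze.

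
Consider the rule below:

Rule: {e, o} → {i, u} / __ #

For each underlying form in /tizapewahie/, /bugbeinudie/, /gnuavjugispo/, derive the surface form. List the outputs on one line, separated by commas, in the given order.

tizapewahii, bugbeinudii, gnuavjugispu

/tizapewahie/: /e/ is a mid vowel in word-final position, so it raises to [i]. → [tizapewahii].
/bugbeinudie/: /e/ is a mid vowel in word-final position, so it raises to [i]. → [bugbeinudii].
/gnuavjugispo/: /o/ is a mid vowel in word-final position, so it raises to [u]. → [gnuavjugispu].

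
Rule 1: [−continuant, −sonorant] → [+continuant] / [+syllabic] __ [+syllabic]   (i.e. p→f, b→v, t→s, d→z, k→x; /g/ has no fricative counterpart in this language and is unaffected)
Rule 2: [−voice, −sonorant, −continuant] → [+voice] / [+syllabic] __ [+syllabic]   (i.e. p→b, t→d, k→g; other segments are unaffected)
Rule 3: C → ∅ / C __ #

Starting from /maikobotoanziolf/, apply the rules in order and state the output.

maixovosoanziol

Rule 1 (intervocalic spirantization): /k/ is a stop between vowels /i/ and /o/, so it spirantizes to the fricative [x]. /b/ is a stop between vowels /o/ and /o/, so it spirantizes to the fricative [v]. /t/ is a stop between vowels /o/ and /o/, so it spirantizes to the fricative [s]. /maikobotoanziolf/ → maixovosoanziolf.
Rule 2 (intervocalic voicing): no segment meets the environment; /maixovosoanziolf/ is unchanged.
Rule 3 (final cluster simplification): /f/ is the second consonant of a word-final cluster /lf/, so it deletes. /maixovosoanziolf/ → maixovosoanziol.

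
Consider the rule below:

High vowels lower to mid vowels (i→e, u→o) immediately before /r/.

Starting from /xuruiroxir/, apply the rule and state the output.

/u/ is a high vowel immediately before /r/, so it lowers to [o].
/i/ is a high vowel immediately before /r/, so it lowers to [e].
/i/ is a high vowel immediately before /r/, so it lowers to [e].
Surface form: [xorueroxer].

xorueroxer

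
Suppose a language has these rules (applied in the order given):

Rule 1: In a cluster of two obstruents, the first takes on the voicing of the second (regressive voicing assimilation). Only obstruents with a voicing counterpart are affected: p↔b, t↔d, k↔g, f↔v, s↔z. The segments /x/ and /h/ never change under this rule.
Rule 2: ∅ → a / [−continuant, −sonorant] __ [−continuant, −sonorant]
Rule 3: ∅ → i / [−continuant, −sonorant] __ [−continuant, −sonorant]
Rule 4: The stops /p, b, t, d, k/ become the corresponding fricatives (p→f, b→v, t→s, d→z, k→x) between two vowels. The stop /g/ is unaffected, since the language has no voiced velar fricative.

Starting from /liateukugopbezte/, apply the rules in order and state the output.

Rule 1 (regressive voicing assimilation): /p/ precedes the voiced obstruent /b/, so it voices to [b] by assimilation. /z/ precedes the voiceless obstruent /t/, so it devoices to [s] by assimilation. /liateukugopbezte/ → liateukugobbeste.
Rule 2 (stop-cluster a-epenthesis): /b/ and /b/ form a stop–stop cluster, so [a] is inserted between them. /liateukugobbeste/ → liateukugobabeste.
Rule 3 (stop-cluster i-epenthesis): no segment meets the environment; /liateukugobabeste/ is unchanged.
Rule 4 (intervocalic spirantization): /t/ is a stop between vowels /a/ and /e/, so it spirantizes to the fricative [s]. /k/ is a stop between vowels /u/ and /u/, so it spirantizes to the fricative [x]. /b/ is a stop between vowels /o/ and /a/, so it spirantizes to the fricative [v]. /b/ is a stop between vowels /a/ and /e/, so it spirantizes to the fricative [v]. /liateukugobabeste/ → liaseuxugovaveste.

liaseuxugovaveste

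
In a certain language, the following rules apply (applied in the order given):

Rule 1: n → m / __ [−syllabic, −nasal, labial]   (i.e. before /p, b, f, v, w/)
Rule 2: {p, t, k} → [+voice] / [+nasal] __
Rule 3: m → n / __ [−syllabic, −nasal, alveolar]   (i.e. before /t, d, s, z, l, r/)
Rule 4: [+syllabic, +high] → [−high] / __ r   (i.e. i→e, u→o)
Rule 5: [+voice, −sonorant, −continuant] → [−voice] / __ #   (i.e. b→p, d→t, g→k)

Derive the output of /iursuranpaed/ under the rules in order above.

Rule 1 (nasal place assimilation): /n/ precedes the labial consonant /p/, so it assimilates in place to [m]. /iursuranpaed/ → iursurampaed.
Rule 2 (post-nasal voicing): /p/ is a voiceless stop immediately after the nasal /m/, so it voices to [b]. /iursurampaed/ → iursurambaed.
Rule 3 (nasal place assimilation): no segment meets the environment; /iursurambaed/ is unchanged.
Rule 4 (pre-rhotic lowering): /u/ is a high vowel immediately before /r/, so it lowers to [o]. /u/ is a high vowel immediately before /r/, so it lowers to [o]. /iursurambaed/ → iorsorambaed.
Rule 5 (final devoicing): /d/ is a voiced stop in word-final position, so it devoices to [t]. /iorsorambaed/ → iorsorambaet.

iorsorambaet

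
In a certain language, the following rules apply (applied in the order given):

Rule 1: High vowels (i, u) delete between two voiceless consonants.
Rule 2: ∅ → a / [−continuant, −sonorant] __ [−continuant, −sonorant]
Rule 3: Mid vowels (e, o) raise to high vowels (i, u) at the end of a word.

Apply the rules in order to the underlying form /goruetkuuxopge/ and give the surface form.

goruetakuuxopagi

Rule 1 (high vowel syncope): no segment meets the environment; /goruetkuuxopge/ is unchanged.
Rule 2 (stop-cluster a-epenthesis): /t/ and /k/ form a stop–stop cluster, so [a] is inserted between them. /p/ and /g/ form a stop–stop cluster, so [a] is inserted between them. /goruetkuuxopge/ → goruetakuuxopage.
Rule 3 (final vowel raising): /e/ is a mid vowel in word-final position, so it raises to [i]. /goruetakuuxopage/ → goruetakuuxopagi.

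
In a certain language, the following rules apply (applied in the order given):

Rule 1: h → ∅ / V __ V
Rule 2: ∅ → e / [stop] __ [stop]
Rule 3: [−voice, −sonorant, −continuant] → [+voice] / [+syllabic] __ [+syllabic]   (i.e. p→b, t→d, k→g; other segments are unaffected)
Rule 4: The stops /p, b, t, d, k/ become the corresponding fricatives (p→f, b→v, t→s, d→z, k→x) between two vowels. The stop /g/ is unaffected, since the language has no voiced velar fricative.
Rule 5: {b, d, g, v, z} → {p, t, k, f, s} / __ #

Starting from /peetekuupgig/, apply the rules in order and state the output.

peezeguuvegik

Rule 1 (intervocalic h-deletion): no segment meets the environment; /peetekuupgig/ is unchanged.
Rule 2 (stop-cluster e-epenthesis): /p/ and /g/ form a stop–stop cluster, so [e] is inserted between them. /peetekuupgig/ → peetekuupegig.
Rule 3 (intervocalic voicing): /t/ is a voiceless stop between vowels /e/ and /e/, so it voices to [d]. /k/ is a voiceless stop between vowels /e/ and /u/, so it voices to [g]. /p/ is a voiceless stop between vowels /u/ and /e/, so it voices to [b]. /peetekuupegig/ → peedeguubegig.
Rule 4 (intervocalic spirantization): /d/ is a stop between vowels /e/ and /e/, so it spirantizes to the fricative [z]. /b/ is a stop between vowels /u/ and /e/, so it spirantizes to the fricative [v]. /peedeguubegig/ → peezeguuvegig.
Rule 5 (final devoicing): /g/ is a voiced obstruent in word-final position, so it devoices to [k]. /peezeguuvegig/ → peezeguuvegik.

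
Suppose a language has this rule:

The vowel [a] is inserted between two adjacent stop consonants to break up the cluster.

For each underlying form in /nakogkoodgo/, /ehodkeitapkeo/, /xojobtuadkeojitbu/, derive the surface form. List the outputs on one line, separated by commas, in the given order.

nakogakoodago, ehodakeitapakeo, xojobatuadakeojitabu

/nakogkoodgo/: /g/ and /k/ form a stop–stop cluster, so [a] is inserted between them. /d/ and /g/ form a stop–stop cluster, so [a] is inserted between them. → [nakogakoodago].
/ehodkeitapkeo/: /d/ and /k/ form a stop–stop cluster, so [a] is inserted between them. /p/ and /k/ form a stop–stop cluster, so [a] is inserted between them. → [ehodakeitapakeo].
/xojobtuadkeojitbu/: /b/ and /t/ form a stop–stop cluster, so [a] is inserted between them. /d/ and /k/ form a stop–stop cluster, so [a] is inserted between them. /t/ and /b/ form a stop–stop cluster, so [a] is inserted between them. → [xojobatuadakeojitabu].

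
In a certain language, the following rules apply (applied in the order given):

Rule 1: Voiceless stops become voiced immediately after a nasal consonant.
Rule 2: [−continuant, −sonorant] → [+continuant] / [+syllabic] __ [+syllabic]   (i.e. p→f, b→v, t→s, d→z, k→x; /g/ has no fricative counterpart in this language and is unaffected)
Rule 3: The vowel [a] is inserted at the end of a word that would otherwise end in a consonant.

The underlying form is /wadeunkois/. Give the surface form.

wazeungoisa

Rule 1 (post-nasal voicing): /k/ is a voiceless stop immediately after the nasal /n/, so it voices to [g]. /wadeunkois/ → wadeungois.
Rule 2 (intervocalic spirantization): /d/ is a stop between vowels /a/ and /e/, so it spirantizes to the fricative [z]. /wadeungois/ → wazeungois.
Rule 3 (final a-epenthesis): the form ends in the consonant /s/, so [a] is inserted word-finally. /wazeungois/ → wazeungoisa.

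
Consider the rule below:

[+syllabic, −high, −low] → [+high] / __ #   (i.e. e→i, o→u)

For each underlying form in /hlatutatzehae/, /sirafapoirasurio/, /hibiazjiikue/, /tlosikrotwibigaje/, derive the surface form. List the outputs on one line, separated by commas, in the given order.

hlatutatzehai, sirafapoirasuriu, hibiazjiikui, tlosikrotwibigaji

/hlatutatzehae/: /e/ is a mid vowel in word-final position, so it raises to [i]. → [hlatutatzehai].
/sirafapoirasurio/: /o/ is a mid vowel in word-final position, so it raises to [u]. → [sirafapoirasuriu].
/hibiazjiikue/: /e/ is a mid vowel in word-final position, so it raises to [i]. → [hibiazjiikui].
/tlosikrotwibigaje/: /e/ is a mid vowel in word-final position, so it raises to [i]. → [tlosikrotwibigaji].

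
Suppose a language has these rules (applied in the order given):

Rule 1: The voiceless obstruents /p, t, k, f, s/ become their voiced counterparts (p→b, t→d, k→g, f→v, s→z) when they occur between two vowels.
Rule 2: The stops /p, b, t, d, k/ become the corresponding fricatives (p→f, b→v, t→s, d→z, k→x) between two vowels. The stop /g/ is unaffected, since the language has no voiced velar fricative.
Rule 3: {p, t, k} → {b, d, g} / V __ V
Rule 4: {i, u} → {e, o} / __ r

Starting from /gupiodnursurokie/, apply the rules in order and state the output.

guviodnorsorogie

Rule 1 (intervocalic voicing): /p/ is a voiceless obstruent between vowels /u/ and /i/, so it voices to [b]. /k/ is a voiceless obstruent between vowels /o/ and /i/, so it voices to [g]. /gupiodnursurokie/ → gubiodnursurogie.
Rule 2 (intervocalic spirantization): /b/ is a stop between vowels /u/ and /i/, so it spirantizes to the fricative [v]. /gubiodnursurogie/ → guviodnursurogie.
Rule 3 (intervocalic voicing): no segment meets the environment; /guviodnursurogie/ is unchanged.
Rule 4 (pre-rhotic lowering): /u/ is a high vowel immediately before /r/, so it lowers to [o]. /u/ is a high vowel immediately before /r/, so it lowers to [o]. /guviodnursurogie/ → guviodnorsorogie.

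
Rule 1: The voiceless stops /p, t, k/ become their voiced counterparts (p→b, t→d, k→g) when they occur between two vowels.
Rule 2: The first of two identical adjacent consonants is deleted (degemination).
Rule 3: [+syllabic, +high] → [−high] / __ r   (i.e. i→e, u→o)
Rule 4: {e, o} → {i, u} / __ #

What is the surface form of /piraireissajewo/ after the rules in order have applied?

peraereisajewu

Rule 1 (intervocalic voicing): no segment meets the environment; /piraireissajewo/ is unchanged.
Rule 2 (degemination): /ss/ is a geminate; the first /s/ deletes. /piraireissajewo/ → piraireisajewo.
Rule 3 (pre-rhotic lowering): /i/ is a high vowel immediately before /r/, so it lowers to [e]. /i/ is a high vowel immediately before /r/, so it lowers to [e]. /piraireisajewo/ → peraereisajewo.
Rule 4 (final vowel raising): /o/ is a mid vowel in word-final position, so it raises to [u]. /peraereisajewo/ → peraereisajewu.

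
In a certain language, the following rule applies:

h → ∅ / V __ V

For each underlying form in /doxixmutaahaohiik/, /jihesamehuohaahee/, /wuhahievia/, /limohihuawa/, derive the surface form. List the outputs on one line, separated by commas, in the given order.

/doxixmutaahaohiik/: /h/ occurs between vowels /a/ and /a/, so it deletes. /h/ occurs between vowels /o/ and /i/, so it deletes. → [doxixmutaaaoiik].
/jihesamehuohaahee/: /h/ occurs between vowels /i/ and /e/, so it deletes. /h/ occurs between vowels /e/ and /u/, so it deletes. /h/ occurs between vowels /o/ and /a/, so it deletes. /h/ occurs between vowels /a/ and /e/, so it deletes. → [jiesameuoaaee].
/wuhahievia/: /h/ occurs between vowels /u/ and /a/, so it deletes. /h/ occurs between vowels /a/ and /i/, so it deletes. → [wuaievia].
/limohihuawa/: /h/ occurs between vowels /o/ and /i/, so it deletes. /h/ occurs between vowels /i/ and /u/, so it deletes. → [limoiuawa].

doxixmutaaaoiik, jiesameuoaaee, wuaievia, limoiuawa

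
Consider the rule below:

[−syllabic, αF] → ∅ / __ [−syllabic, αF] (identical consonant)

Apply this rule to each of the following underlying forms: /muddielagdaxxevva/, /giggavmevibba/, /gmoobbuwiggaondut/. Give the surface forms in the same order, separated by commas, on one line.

/muddielagdaxxevva/: /dd/ is a geminate; the first /d/ deletes. /xx/ is a geminate; the first /x/ deletes. /vv/ is a geminate; the first /v/ deletes. → [mudielagdaxeva].
/giggavmevibba/: /gg/ is a geminate; the first /g/ deletes. /bb/ is a geminate; the first /b/ deletes. → [gigavmeviba].
/gmoobbuwiggaondut/: /bb/ is a geminate; the first /b/ deletes. /gg/ is a geminate; the first /g/ deletes. → [gmoobuwigaondut].

mudielagdaxeva, gigavmeviba, gmoobuwigaondut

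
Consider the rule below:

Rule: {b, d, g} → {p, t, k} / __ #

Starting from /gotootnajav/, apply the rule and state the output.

gotootnajav

No segment of /gotootnajav/ meets the structural description of the rule, so the form surfaces unchanged.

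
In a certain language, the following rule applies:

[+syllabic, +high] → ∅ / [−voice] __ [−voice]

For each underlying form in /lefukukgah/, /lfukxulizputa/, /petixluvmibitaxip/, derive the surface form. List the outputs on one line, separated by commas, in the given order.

lefkkgah, lfkxulizpta, petxluvmibitaxp

/lefukukgah/: /u/ is a high vowel flanked by voiceless consonants /f/ and /k/, so it deletes. /u/ is a high vowel flanked by voiceless consonants /k/ and /k/, so it deletes. → [lefkkgah].
/lfukxulizputa/: /u/ is a high vowel flanked by voiceless consonants /f/ and /k/, so it deletes. /u/ is a high vowel flanked by voiceless consonants /p/ and /t/, so it deletes. → [lfkxulizpta].
/petixluvmibitaxip/: /i/ is a high vowel flanked by voiceless consonants /t/ and /x/, so it deletes. /i/ is a high vowel flanked by voiceless consonants /x/ and /p/, so it deletes. → [petxluvmibitaxp].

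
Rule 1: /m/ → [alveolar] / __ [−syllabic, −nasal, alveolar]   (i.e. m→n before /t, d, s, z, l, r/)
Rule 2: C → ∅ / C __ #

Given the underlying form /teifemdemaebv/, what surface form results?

Rule 1 (nasal place assimilation): /m/ precedes the alveolar consonant /d/, so it assimilates in place to [n]. /teifemdemaebv/ → teifendemaebv.
Rule 2 (final cluster simplification): /v/ is the second consonant of a word-final cluster /bv/, so it deletes. /teifendemaebv/ → teifendemaeb.

teifendemaeb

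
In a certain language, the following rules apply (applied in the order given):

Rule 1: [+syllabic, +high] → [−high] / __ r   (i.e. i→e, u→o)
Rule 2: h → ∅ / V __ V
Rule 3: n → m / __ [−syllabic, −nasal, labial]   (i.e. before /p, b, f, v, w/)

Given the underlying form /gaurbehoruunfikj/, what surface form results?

gaorbeoruumfikj

Rule 1 (pre-rhotic lowering): /u/ is a high vowel immediately before /r/, so it lowers to [o]. /gaurbehoruunfikj/ → gaorbehoruunfikj.
Rule 2 (intervocalic h-deletion): /h/ occurs between vowels /e/ and /o/, so it deletes. /gaorbehoruunfikj/ → gaorbeoruunfikj.
Rule 3 (nasal place assimilation): /n/ precedes the labial consonant /f/, so it assimilates in place to [m]. /gaorbeoruunfikj/ → gaorbeoruumfikj.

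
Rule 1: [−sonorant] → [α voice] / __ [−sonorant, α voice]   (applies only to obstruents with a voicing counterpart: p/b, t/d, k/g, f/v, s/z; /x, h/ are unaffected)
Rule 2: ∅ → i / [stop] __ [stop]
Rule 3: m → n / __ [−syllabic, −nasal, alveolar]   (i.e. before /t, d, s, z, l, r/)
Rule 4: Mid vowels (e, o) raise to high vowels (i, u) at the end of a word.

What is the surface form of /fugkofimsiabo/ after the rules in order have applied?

Rule 1 (regressive voicing assimilation): /g/ precedes the voiceless obstruent /k/, so it devoices to [k] by assimilation. /fugkofimsiabo/ → fukkofimsiabo.
Rule 2 (stop-cluster i-epenthesis): /k/ and /k/ form a stop–stop cluster, so [i] is inserted between them. /fukkofimsiabo/ → fukikofimsiabo.
Rule 3 (nasal place assimilation): /m/ precedes the alveolar consonant /s/, so it assimilates in place to [n]. /fukikofimsiabo/ → fukikofinsiabo.
Rule 4 (final vowel raising): /o/ is a mid vowel in word-final position, so it raises to [u]. /fukikofinsiabo/ → fukikofinsiabu.

fukikofinsiabu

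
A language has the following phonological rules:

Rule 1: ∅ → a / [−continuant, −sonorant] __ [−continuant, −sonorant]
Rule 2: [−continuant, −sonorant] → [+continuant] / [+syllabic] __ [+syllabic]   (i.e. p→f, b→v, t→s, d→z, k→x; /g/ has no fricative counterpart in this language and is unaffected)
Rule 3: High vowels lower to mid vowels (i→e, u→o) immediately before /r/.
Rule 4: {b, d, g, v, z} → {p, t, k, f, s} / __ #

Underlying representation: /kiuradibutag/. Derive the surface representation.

Rule 1 (stop-cluster a-epenthesis): no segment meets the environment; /kiuradibutag/ is unchanged.
Rule 2 (intervocalic spirantization): /d/ is a stop between vowels /a/ and /i/, so it spirantizes to the fricative [z]. /b/ is a stop between vowels /i/ and /u/, so it spirantizes to the fricative [v]. /t/ is a stop between vowels /u/ and /a/, so it spirantizes to the fricative [s]. /kiuradibutag/ → kiurazivusag.
Rule 3 (pre-rhotic lowering): /u/ is a high vowel immediately before /r/, so it lowers to [o]. /kiurazivusag/ → kiorazivusag.
Rule 4 (final devoicing): /g/ is a voiced obstruent in word-final position, so it devoices to [k]. /kiorazivusag/ → kiorazivusak.

kiorazivusak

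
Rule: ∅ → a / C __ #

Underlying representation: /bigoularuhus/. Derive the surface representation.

bigoularuhusa

the form ends in the consonant /s/, so [a] is inserted word-finally.
Surface form: [bigoularuhusa].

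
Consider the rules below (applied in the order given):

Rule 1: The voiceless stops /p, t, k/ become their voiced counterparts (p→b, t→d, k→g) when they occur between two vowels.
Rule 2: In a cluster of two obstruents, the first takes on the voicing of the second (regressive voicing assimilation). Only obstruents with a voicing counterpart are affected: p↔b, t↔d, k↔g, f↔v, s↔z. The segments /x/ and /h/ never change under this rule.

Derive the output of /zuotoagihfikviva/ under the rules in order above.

Rule 1 (intervocalic voicing): /t/ is a voiceless stop between vowels /o/ and /o/, so it voices to [d]. /zuotoagihfikviva/ → zuodoagihfikviva.
Rule 2 (regressive voicing assimilation): /k/ precedes the voiced obstruent /v/, so it voices to [g] by assimilation. /zuodoagihfikviva/ → zuodoagihfigviva.

zuodoagihfigviva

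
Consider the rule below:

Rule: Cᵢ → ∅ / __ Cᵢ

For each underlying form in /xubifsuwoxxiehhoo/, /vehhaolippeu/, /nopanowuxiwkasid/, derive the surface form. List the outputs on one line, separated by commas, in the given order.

/xubifsuwoxxiehhoo/: /xx/ is a geminate; the first /x/ deletes. /hh/ is a geminate; the first /h/ deletes. → [xubifsuwoxiehoo].
/vehhaolippeu/: /hh/ is a geminate; the first /h/ deletes. /pp/ is a geminate; the first /p/ deletes. → [vehaolipeu].
/nopanowuxiwkasid/: the rule's environment is not met; surfaces unchanged as [nopanowuxiwkasid].

xubifsuwoxiehoo, vehaolipeu, nopanowuxiwkasid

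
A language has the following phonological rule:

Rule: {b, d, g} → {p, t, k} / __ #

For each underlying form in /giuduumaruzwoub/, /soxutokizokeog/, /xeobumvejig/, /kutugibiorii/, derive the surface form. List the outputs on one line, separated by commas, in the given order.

/giuduumaruzwoub/: /b/ is a voiced stop in word-final position, so it devoices to [p]. → [giuduumaruzwoup].
/soxutokizokeog/: /g/ is a voiced stop in word-final position, so it devoices to [k]. → [soxutokizokeok].
/xeobumvejig/: /g/ is a voiced stop in word-final position, so it devoices to [k]. → [xeobumvejik].
/kutugibiorii/: the rule's environment is not met; surfaces unchanged as [kutugibiorii].

giuduumaruzwoup, soxutokizokeok, xeobumvejik, kutugibiorii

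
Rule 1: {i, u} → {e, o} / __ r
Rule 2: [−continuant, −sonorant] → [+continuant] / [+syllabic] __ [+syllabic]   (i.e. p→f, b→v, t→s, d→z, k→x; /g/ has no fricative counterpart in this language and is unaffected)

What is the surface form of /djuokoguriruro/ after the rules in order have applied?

Rule 1 (pre-rhotic lowering): /u/ is a high vowel immediately before /r/, so it lowers to [o]. /i/ is a high vowel immediately before /r/, so it lowers to [e]. /u/ is a high vowel immediately before /r/, so it lowers to [o]. /djuokoguriruro/ → djuokogoreroro.
Rule 2 (intervocalic spirantization): /k/ is a stop between vowels /o/ and /o/, so it spirantizes to the fricative [x]. /djuokogoreroro/ → djuoxogoreroro.

djuoxogoreroro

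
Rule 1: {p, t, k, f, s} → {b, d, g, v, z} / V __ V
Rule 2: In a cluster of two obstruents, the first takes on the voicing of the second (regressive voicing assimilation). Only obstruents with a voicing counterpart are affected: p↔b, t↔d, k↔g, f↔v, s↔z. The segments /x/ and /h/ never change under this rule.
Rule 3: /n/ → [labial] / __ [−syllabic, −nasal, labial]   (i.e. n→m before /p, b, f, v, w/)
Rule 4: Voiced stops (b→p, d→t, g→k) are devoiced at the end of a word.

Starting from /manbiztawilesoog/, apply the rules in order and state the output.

Rule 1 (intervocalic voicing): /s/ is a voiceless obstruent between vowels /e/ and /o/, so it voices to [z]. /manbiztawilesoog/ → manbiztawilezoog.
Rule 2 (regressive voicing assimilation): /z/ precedes the voiceless obstruent /t/, so it devoices to [s] by assimilation. /manbiztawilezoog/ → manbistawilezoog.
Rule 3 (nasal place assimilation): /n/ precedes the labial consonant /b/, so it assimilates in place to [m]. /manbistawilezoog/ → mambistawilezoog.
Rule 4 (final devoicing): /g/ is a voiced stop in word-final position, so it devoices to [k]. /mambistawilezoog/ → mambistawilezook.

mambistawilezook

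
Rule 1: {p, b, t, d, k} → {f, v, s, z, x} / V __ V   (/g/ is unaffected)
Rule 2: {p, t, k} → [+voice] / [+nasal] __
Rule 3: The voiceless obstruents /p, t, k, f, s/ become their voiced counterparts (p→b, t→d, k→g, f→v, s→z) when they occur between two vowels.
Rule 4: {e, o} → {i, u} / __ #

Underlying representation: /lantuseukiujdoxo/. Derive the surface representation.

Rule 1 (intervocalic spirantization): /k/ is a stop between vowels /u/ and /i/, so it spirantizes to the fricative [x]. /lantuseukiujdoxo/ → lantuseuxiujdoxo.
Rule 2 (post-nasal voicing): /t/ is a voiceless stop immediately after the nasal /n/, so it voices to [d]. /lantuseuxiujdoxo/ → landuseuxiujdoxo.
Rule 3 (intervocalic voicing): /s/ is a voiceless obstruent between vowels /u/ and /e/, so it voices to [z]. /landuseuxiujdoxo/ → landuzeuxiujdoxo.
Rule 4 (final vowel raising): /o/ is a mid vowel in word-final position, so it raises to [u]. /landuzeuxiujdoxo/ → landuzeuxiujdoxu.

landuzeuxiujdoxu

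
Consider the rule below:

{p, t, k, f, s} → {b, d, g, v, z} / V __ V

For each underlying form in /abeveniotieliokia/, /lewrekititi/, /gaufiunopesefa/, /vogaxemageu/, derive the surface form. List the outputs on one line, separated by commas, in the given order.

abeveniodieliogia, lewregididi, gauviunobezeva, vogaxemageu

/abeveniotieliokia/: /t/ is a voiceless obstruent between vowels /o/ and /i/, so it voices to [d]. /k/ is a voiceless obstruent between vowels /o/ and /i/, so it voices to [g]. → [abeveniodieliogia].
/lewrekititi/: /k/ is a voiceless obstruent between vowels /e/ and /i/, so it voices to [g]. /t/ is a voiceless obstruent between vowels /i/ and /i/, so it voices to [d]. /t/ is a voiceless obstruent between vowels /i/ and /i/, so it voices to [d]. → [lewregididi].
/gaufiunopesefa/: /f/ is a voiceless obstruent between vowels /u/ and /i/, so it voices to [v]. /p/ is a voiceless obstruent between vowels /o/ and /e/, so it voices to [b]. /s/ is a voiceless obstruent between vowels /e/ and /e/, so it voices to [z]. /f/ is a voiceless obstruent between vowels /e/ and /a/, so it voices to [v]. → [gauviunobezeva].
/vogaxemageu/: the rule's environment is not met; surfaces unchanged as [vogaxemageu].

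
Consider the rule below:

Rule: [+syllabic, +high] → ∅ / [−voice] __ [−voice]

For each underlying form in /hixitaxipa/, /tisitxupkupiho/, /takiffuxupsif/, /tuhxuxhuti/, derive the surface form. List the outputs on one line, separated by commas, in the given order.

hxtaxpa, tstxpkpho, takffxpsf, thxxhti

/hixitaxipa/: /i/ is a high vowel flanked by voiceless consonants /h/ and /x/, so it deletes. /i/ is a high vowel flanked by voiceless consonants /x/ and /t/, so it deletes. /i/ is a high vowel flanked by voiceless consonants /x/ and /p/, so it deletes. → [hxtaxpa].
/tisitxupkupiho/: /i/ is a high vowel flanked by voiceless consonants /t/ and /s/, so it deletes. /i/ is a high vowel flanked by voiceless consonants /s/ and /t/, so it deletes. /u/ is a high vowel flanked by voiceless consonants /x/ and /p/, so it deletes. /u/ is a high vowel flanked by voiceless consonants /k/ and /p/, so it deletes. /i/ is a high vowel flanked by voiceless consonants /p/ and /h/, so it deletes. → [tstxpkpho].
/takiffuxupsif/: /i/ is a high vowel flanked by voiceless consonants /k/ and /f/, so it deletes. /u/ is a high vowel flanked by voiceless consonants /f/ and /x/, so it deletes. /u/ is a high vowel flanked by voiceless consonants /x/ and /p/, so it deletes. /i/ is a high vowel flanked by voiceless consonants /s/ and /f/, so it deletes. → [takffxpsf].
/tuhxuxhuti/: /u/ is a high vowel flanked by voiceless consonants /t/ and /h/, so it deletes. /u/ is a high vowel flanked by voiceless consonants /x/ and /x/, so it deletes. /u/ is a high vowel flanked by voiceless consonants /h/ and /t/, so it deletes. → [thxxhti].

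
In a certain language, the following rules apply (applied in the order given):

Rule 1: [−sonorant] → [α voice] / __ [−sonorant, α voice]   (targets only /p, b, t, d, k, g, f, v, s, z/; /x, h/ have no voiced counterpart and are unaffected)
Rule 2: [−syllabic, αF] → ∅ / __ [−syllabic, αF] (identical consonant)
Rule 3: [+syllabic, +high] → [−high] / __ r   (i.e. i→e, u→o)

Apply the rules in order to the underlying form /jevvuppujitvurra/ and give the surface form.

jevupujidvora

Rule 1 (regressive voicing assimilation): /t/ precedes the voiced obstruent /v/, so it voices to [d] by assimilation. /jevvuppujitvurra/ → jevvuppujidvurra.
Rule 2 (degemination): /vv/ is a geminate; the first /v/ deletes. /pp/ is a geminate; the first /p/ deletes. /rr/ is a geminate; the first /r/ deletes. /jevvuppujidvurra/ → jevupujidvura.
Rule 3 (pre-rhotic lowering): /u/ is a high vowel immediately before /r/, so it lowers to [o]. /jevupujidvura/ → jevupujidvora.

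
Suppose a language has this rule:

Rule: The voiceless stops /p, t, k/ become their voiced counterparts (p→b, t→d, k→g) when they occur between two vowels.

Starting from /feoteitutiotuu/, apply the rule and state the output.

/t/ is a voiceless stop between vowels /o/ and /e/, so it voices to [d].
/t/ is a voiceless stop between vowels /i/ and /u/, so it voices to [d].
/t/ is a voiceless stop between vowels /u/ and /i/, so it voices to [d].
/t/ is a voiceless stop between vowels /o/ and /u/, so it voices to [d].
Surface form: [feodeidudioduu].

feodeidudioduu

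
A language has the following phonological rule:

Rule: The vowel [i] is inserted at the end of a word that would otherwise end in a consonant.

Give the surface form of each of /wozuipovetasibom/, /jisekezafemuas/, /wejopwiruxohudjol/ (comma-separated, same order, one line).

wozuipovetasibomi, jisekezafemuasi, wejopwiruxohudjoli

/wozuipovetasibom/: the form ends in the consonant /m/, so [i] is inserted word-finally. → [wozuipovetasibomi].
/jisekezafemuas/: the form ends in the consonant /s/, so [i] is inserted word-finally. → [jisekezafemuasi].
/wejopwiruxohudjol/: the form ends in the consonant /l/, so [i] is inserted word-finally. → [wejopwiruxohudjoli].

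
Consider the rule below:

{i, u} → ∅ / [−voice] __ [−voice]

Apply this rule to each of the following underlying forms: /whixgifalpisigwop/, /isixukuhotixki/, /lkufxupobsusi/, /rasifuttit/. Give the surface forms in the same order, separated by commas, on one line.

whxgifalpsigwop, isxkhotxki, lkfxpobssi, rasfttt

/whixgifalpisigwop/: /i/ is a high vowel flanked by voiceless consonants /h/ and /x/, so it deletes. /i/ is a high vowel flanked by voiceless consonants /p/ and /s/, so it deletes. → [whxgifalpsigwop].
/isixukuhotixki/: /i/ is a high vowel flanked by voiceless consonants /s/ and /x/, so it deletes. /u/ is a high vowel flanked by voiceless consonants /x/ and /k/, so it deletes. /u/ is a high vowel flanked by voiceless consonants /k/ and /h/, so it deletes. /i/ is a high vowel flanked by voiceless consonants /t/ and /x/, so it deletes. → [isxkhotxki].
/lkufxupobsusi/: /u/ is a high vowel flanked by voiceless consonants /k/ and /f/, so it deletes. /u/ is a high vowel flanked by voiceless consonants /x/ and /p/, so it deletes. /u/ is a high vowel flanked by voiceless consonants /s/ and /s/, so it deletes. → [lkfxpobssi].
/rasifuttit/: /i/ is a high vowel flanked by voiceless consonants /s/ and /f/, so it deletes. /u/ is a high vowel flanked by voiceless consonants /f/ and /t/, so it deletes. /i/ is a high vowel flanked by voiceless consonants /t/ and /t/, so it deletes. → [rasfttt].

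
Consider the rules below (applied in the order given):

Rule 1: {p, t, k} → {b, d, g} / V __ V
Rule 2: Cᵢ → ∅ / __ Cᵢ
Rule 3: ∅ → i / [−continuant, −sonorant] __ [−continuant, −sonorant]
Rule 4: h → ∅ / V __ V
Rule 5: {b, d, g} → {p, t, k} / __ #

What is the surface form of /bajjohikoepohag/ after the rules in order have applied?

bajoigoeboak

Rule 1 (intervocalic voicing): /k/ is a voiceless stop between vowels /i/ and /o/, so it voices to [g]. /p/ is a voiceless stop between vowels /e/ and /o/, so it voices to [b]. /bajjohikoepohag/ → bajjohigoebohag.
Rule 2 (degemination): /jj/ is a geminate; the first /j/ deletes. /bajjohigoebohag/ → bajohigoebohag.
Rule 3 (stop-cluster i-epenthesis): no segment meets the environment; /bajohigoebohag/ is unchanged.
Rule 4 (intervocalic h-deletion): /h/ occurs between vowels /o/ and /i/, so it deletes. /h/ occurs between vowels /o/ and /a/, so it deletes. /bajohigoebohag/ → bajoigoeboag.
Rule 5 (final devoicing): /g/ is a voiced stop in word-final position, so it devoices to [k]. /bajoigoeboag/ → bajoigoeboak.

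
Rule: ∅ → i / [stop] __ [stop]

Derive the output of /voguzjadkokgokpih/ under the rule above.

voguzjadikokigokipih

/d/ and /k/ form a stop–stop cluster, so [i] is inserted between them.
/k/ and /g/ form a stop–stop cluster, so [i] is inserted between them.
/k/ and /p/ form a stop–stop cluster, so [i] is inserted between them.
Surface form: [voguzjadikokigokipih].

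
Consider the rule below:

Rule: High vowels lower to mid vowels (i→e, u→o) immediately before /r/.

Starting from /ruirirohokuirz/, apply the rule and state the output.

/i/ is a high vowel immediately before /r/, so it lowers to [e].
/i/ is a high vowel immediately before /r/, so it lowers to [e].
/i/ is a high vowel immediately before /r/, so it lowers to [e].
The other instances of /u/ do not occur in the required environment and remain unchanged.
Surface form: [ruererohokuerz].

ruererohokuerz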